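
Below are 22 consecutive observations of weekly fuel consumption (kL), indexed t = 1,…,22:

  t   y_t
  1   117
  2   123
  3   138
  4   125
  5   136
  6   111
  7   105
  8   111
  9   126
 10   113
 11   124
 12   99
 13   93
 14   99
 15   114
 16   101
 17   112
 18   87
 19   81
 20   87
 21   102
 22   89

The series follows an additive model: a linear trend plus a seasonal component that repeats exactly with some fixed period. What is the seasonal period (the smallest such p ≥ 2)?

6

First differences y_{t+1} − y_t: 6, 15, -13, 11, -25, -6, 6, 15, -13, 11, -25, -6, 6, 15, …
The difference pattern repeats every 6 terms and not for any smaller step, so p = 6.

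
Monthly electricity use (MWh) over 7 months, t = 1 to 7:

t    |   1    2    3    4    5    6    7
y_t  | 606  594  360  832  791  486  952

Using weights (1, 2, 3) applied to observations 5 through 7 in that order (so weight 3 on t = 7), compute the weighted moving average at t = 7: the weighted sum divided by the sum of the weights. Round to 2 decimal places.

Weighted sum: 1·791 + 2·486 + 3·952 = 791 + 972 + 2856 = 4619
Weight total: 1 + 2 + 3 = 6
WMA = 4619 / 6 = 769.83

769.83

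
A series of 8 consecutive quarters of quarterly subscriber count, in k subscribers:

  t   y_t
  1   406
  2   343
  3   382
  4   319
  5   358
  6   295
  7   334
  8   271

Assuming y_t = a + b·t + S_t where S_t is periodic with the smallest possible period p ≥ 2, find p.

2

First differences y_{t+1} − y_t: -63, 39, -63, 39, -63, 39, …
The difference pattern repeats every 2 terms and not for any smaller step, so p = 2.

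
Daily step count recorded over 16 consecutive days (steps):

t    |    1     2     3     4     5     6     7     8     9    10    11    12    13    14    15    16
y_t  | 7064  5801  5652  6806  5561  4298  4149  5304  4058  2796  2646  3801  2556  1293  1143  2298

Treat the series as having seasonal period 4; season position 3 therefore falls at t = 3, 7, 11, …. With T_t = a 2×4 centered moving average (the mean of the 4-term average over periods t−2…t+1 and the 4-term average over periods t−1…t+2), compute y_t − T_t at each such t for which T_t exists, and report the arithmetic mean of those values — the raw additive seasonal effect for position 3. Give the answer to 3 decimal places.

Season position 3 occurs at t = 3, 7, 11 (where T_t is defined).
t=3: T_3 = 6142.87500; y_3 − T_3 = 5652 − 6142.87500 = -490.87500
t=7: T_7 = 4640.12500; y_7 − T_7 = 4149 − 4640.12500 = -491.12500
t=11: T_11 = 3137.50000; y_11 − T_11 = 2646 − 3137.50000 = -491.50000
Mean deviation: (-490.87500 + -491.12500 + -491.50000) / 3 = -491.167

-491.167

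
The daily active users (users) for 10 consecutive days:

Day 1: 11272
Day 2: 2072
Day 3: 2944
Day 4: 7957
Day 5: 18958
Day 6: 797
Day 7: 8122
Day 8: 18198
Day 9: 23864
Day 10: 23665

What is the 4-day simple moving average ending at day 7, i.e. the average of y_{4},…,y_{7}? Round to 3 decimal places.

Sum of periods 4–7: 7957 + 18958 + 797 + 8122 = 35834
Divide by 4: 35834 / 4 = 8958.500

8958.500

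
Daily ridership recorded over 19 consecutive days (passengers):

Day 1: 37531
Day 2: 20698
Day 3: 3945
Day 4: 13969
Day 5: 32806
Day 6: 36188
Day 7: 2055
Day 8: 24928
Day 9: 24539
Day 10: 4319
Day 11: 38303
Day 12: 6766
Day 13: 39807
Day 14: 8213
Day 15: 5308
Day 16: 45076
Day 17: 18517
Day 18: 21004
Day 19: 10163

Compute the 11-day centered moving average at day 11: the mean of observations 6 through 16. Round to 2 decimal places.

21409.27

Sum of periods 6–16: 36188 + 2055 + 24928 + 24539 + 4319 + 38303 + 6766 + 39807 + 8213 + 5308 + 45076 = 235502
Divide by 11: 235502 / 11 = 21409.27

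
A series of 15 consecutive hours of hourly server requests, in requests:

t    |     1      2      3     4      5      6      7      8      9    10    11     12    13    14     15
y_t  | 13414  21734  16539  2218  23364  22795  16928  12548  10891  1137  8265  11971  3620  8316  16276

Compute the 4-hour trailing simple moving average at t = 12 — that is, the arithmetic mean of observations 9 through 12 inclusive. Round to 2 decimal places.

8066.00

Sum of periods 9–12: 10891 + 1137 + 8265 + 11971 = 32264
Divide by 4: 32264 / 4 = 8066.00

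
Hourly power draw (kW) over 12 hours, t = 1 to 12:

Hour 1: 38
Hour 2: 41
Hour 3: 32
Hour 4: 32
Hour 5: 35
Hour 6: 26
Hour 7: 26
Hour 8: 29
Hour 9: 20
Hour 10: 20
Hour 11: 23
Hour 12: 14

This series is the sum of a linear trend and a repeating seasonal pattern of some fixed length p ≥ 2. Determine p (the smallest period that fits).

3

First differences y_{t+1} − y_t: 3, -9, 0, 3, -9, 0, 3, -9, …
The difference pattern repeats every 3 terms and not for any smaller step, so p = 3.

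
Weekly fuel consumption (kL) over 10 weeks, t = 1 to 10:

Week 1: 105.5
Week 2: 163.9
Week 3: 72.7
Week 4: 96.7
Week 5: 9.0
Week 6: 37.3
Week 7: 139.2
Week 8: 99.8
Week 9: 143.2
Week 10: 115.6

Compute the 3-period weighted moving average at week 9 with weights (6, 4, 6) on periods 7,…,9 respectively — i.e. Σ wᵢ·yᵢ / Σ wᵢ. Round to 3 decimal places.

130.850

Weighted sum: 6·139.2 + 4·99.8 + 6·143.2 = 835.2 + 399.2 + 859.2 = 2093.6
Weight total: 6 + 4 + 6 = 16
WMA = 2093.6 / 16 = 130.850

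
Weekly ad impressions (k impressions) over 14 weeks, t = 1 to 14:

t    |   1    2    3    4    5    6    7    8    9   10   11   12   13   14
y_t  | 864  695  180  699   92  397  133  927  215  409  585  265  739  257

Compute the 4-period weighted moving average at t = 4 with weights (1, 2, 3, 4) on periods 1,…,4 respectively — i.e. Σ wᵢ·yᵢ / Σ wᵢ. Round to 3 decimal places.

Weighted sum: 1·864 + 2·695 + 3·180 + 4·699 = 864 + 1390 + 540 + 2796 = 5590
Weight total: 1 + 2 + 3 + 4 = 10
WMA = 5590 / 10 = 559.000

559.000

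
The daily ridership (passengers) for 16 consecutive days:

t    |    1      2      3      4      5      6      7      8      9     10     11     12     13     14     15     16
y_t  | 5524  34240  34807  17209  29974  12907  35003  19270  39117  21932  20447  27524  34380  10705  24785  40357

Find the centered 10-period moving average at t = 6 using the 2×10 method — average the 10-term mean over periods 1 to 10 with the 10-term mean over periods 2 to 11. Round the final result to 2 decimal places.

Sum over 1–10: 5524 + 34240 + 34807 + 17209 + 29974 + 12907 + 35003 + 19270 + 39117 + 21932 = 249983
Sum over 2–11: 34240 + 34807 + 17209 + 29974 + 12907 + 35003 + 19270 + 39117 + 21932 + 20447 = 264906
CMA at t=6 = (249983 + 264906) / (2·10) = 514889 / 20 = 25744.45

25744.45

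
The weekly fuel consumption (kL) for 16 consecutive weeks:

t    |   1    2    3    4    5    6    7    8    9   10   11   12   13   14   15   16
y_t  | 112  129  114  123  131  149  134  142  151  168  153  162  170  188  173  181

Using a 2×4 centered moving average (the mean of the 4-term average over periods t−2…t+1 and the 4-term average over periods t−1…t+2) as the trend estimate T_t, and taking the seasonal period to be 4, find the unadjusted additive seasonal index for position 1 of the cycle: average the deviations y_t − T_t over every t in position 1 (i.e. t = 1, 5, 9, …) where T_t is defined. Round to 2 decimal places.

Season position 1 occurs at t = 5, 9, 13 (where T_t is defined).
t=5: T_5 = 131.7500; y_5 − T_5 = 131 − 131.7500 = -0.7500
t=9: T_9 = 151.1250; y_9 − T_9 = 151 − 151.1250 = -0.1250
t=13: T_13 = 170.7500; y_13 − T_13 = 170 − 170.7500 = -0.7500
Mean deviation: (-0.7500 + -0.1250 + -0.7500) / 3 = -0.54

-0.54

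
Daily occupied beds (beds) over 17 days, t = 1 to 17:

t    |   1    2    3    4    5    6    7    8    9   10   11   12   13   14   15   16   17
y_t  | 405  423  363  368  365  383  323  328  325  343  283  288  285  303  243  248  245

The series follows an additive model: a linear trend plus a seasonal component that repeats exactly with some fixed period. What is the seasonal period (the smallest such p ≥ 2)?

First differences y_{t+1} − y_t: 18, -60, 5, -3, 18, -60, 5, -3, 18, -60, …
The difference pattern repeats every 4 terms and not for any smaller step, so p = 4.

4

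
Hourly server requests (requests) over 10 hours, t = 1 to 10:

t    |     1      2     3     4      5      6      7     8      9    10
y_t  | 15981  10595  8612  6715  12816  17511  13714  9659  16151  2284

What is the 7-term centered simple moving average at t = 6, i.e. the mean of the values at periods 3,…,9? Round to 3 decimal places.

Sum of periods 3–9: 8612 + 6715 + 12816 + 17511 + 13714 + 9659 + 16151 = 85178
Divide by 7: 85178 / 7 = 12168.286

12168.286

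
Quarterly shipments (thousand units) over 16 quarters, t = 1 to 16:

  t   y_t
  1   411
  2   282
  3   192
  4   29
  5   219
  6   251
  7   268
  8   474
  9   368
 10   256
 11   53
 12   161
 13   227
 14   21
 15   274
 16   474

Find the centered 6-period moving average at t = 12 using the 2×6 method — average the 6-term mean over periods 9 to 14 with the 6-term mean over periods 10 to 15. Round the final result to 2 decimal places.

Sum over 9–14: 368 + 256 + 53 + 161 + 227 + 21 = 1086
Sum over 10–15: 256 + 53 + 161 + 227 + 21 + 274 = 992
CMA at t=12 = (1086 + 992) / (2·6) = 2078 / 12 = 173.17

173.17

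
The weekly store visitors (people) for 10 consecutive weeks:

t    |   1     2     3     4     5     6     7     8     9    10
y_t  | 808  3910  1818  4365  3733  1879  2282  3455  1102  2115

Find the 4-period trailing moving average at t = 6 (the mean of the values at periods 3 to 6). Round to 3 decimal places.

2948.750

Sum of periods 3–6: 1818 + 4365 + 3733 + 1879 = 11795
Divide by 4: 11795 / 4 = 2948.750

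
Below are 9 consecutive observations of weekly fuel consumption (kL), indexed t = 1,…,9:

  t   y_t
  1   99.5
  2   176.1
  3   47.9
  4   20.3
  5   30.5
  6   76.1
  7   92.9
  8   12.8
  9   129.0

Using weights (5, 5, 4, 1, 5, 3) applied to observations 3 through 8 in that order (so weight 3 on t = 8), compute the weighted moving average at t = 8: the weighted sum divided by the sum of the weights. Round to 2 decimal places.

Weighted sum: 5·47.9 + 5·20.3 + 4·30.5 + 1·76.1 + 5·92.9 + 3·12.8 = 239.5 + 101.5 + 122.0 + 76.1 + 464.5 + 38.4 = 1042.0
Weight total: 5 + 5 + 4 + 1 + 5 + 3 = 23
WMA = 1042.0 / 23 = 45.30

45.30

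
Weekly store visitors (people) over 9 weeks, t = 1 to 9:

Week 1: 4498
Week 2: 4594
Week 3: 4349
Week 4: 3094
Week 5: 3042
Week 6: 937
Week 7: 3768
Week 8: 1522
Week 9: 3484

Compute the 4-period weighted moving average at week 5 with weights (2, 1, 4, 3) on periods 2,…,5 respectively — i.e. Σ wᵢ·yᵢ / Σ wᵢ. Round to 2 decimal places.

3503.90

Weighted sum: 2·4594 + 1·4349 + 4·3094 + 3·3042 = 9188 + 4349 + 12376 + 9126 = 35039
Weight total: 2 + 1 + 4 + 3 = 10
WMA = 35039 / 10 = 3503.90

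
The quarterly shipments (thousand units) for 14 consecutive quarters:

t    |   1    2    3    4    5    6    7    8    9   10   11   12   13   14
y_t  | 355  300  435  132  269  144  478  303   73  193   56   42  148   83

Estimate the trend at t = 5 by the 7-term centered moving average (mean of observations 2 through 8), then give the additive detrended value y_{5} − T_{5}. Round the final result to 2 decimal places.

-25.43

Trend T_5 = (300 + 435 + 132 + 269 + 144 + 478 + 303) / 7 = 2061/7 = 294.4286
Detrended value: 269 − 294.4286 = -25.43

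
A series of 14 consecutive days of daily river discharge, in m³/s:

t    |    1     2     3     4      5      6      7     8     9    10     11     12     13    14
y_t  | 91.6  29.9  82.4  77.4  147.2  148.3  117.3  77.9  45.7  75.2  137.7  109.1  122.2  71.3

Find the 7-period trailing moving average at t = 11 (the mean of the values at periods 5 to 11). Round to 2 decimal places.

107.04

Sum of periods 5–11: 147.2 + 148.3 + 117.3 + 77.9 + 45.7 + 75.2 + 137.7 = 749.3
Divide by 7: 749.3 / 7 = 107.04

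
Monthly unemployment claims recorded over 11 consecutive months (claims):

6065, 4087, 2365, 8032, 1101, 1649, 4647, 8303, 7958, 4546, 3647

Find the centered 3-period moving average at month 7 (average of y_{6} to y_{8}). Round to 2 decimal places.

4866.33

Sum of periods 6–8: 1649 + 4647 + 8303 = 14599
Divide by 3: 14599 / 3 = 4866.33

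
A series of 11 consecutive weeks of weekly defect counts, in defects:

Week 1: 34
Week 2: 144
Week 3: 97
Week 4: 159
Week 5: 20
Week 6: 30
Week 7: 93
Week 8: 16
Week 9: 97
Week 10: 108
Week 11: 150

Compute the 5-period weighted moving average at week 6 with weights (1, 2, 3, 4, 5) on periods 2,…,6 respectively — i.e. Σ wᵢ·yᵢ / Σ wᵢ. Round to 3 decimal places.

Weighted sum: 1·144 + 2·97 + 3·159 + 4·20 + 5·30 = 144 + 194 + 477 + 80 + 150 = 1045
Weight total: 1 + 2 + 3 + 4 + 5 = 15
WMA = 1045 / 15 = 69.667

69.667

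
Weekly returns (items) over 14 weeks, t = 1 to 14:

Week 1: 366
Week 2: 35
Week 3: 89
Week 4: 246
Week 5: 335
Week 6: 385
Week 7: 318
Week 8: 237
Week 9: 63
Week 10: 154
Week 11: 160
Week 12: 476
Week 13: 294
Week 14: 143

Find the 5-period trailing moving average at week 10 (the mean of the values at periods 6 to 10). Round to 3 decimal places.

231.400

Sum of periods 6–10: 385 + 318 + 237 + 63 + 154 = 1157
Divide by 5: 1157 / 5 = 231.400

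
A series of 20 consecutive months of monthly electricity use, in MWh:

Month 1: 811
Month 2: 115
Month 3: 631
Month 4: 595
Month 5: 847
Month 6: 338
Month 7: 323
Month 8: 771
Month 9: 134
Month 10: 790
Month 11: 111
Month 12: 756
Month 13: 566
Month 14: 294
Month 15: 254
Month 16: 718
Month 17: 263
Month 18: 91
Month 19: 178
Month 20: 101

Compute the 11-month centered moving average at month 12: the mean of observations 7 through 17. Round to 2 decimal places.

452.73

Sum of periods 7–17: 323 + 771 + 134 + 790 + 111 + 756 + 566 + 294 + 254 + 718 + 263 = 4980
Divide by 11: 4980 / 11 = 452.73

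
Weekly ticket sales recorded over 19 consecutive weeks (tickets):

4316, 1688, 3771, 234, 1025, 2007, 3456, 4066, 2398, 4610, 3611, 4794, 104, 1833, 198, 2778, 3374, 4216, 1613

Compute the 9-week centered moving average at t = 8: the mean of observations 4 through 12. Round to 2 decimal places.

2911.22

Sum of periods 4–12: 234 + 1025 + 2007 + 3456 + 4066 + 2398 + 4610 + 3611 + 4794 = 26201
Divide by 9: 26201 / 9 = 2911.22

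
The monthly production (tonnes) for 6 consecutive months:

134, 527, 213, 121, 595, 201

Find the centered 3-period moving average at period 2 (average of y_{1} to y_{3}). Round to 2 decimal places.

291.33

Sum of periods 1–3: 134 + 527 + 213 = 874
Divide by 3: 874 / 3 = 291.33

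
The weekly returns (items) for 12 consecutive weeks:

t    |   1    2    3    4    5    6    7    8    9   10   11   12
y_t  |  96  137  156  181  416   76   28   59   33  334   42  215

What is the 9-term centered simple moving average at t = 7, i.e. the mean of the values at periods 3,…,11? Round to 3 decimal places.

147.222

Sum of periods 3–11: 156 + 181 + 416 + 76 + 28 + 59 + 33 + 334 + 42 = 1325
Divide by 9: 1325 / 9 = 147.222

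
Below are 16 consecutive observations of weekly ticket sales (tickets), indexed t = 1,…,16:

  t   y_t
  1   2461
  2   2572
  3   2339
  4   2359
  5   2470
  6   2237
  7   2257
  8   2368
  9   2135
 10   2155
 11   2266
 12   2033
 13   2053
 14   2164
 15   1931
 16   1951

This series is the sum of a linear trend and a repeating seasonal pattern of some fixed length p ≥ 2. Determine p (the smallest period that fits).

First differences y_{t+1} − y_t: 111, -233, 20, 111, -233, 20, 111, -233, …
The difference pattern repeats every 3 terms and not for any smaller step, so p = 3.

3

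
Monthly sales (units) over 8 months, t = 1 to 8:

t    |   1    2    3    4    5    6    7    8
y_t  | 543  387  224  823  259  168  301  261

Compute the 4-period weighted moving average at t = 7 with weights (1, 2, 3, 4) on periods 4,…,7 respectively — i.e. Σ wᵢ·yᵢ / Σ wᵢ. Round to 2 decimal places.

Weighted sum: 1·823 + 2·259 + 3·168 + 4·301 = 823 + 518 + 504 + 1204 = 3049
Weight total: 1 + 2 + 3 + 4 = 10
WMA = 3049 / 10 = 304.90

304.90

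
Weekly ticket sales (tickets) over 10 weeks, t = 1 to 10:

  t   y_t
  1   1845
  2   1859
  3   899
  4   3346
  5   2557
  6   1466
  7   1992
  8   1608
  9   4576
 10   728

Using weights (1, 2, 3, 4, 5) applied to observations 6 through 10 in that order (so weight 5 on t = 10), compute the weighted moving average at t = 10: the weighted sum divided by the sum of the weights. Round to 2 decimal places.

Weighted sum: 1·1466 + 2·1992 + 3·1608 + 4·4576 + 5·728 = 1466 + 3984 + 4824 + 18304 + 3640 = 32218
Weight total: 1 + 2 + 3 + 4 + 5 = 15
WMA = 32218 / 15 = 2147.87

2147.87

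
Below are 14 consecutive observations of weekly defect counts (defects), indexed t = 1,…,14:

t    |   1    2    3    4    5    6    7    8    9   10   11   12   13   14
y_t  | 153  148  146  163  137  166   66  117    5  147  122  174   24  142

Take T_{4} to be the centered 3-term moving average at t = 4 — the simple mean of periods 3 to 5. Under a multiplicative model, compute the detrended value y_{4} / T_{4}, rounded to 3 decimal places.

1.096

Trend T_4 = (146 + 163 + 137) / 3 = 446/3 = 148.66667
Ratio to trend: 163 / 148.66667 = 1.096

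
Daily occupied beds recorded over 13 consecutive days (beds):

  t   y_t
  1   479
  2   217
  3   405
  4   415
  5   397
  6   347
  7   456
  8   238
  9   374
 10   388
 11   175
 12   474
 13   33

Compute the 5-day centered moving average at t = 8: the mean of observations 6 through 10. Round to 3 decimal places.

360.600

Sum of periods 6–10: 347 + 456 + 238 + 374 + 388 = 1803
Divide by 5: 1803 / 5 = 360.600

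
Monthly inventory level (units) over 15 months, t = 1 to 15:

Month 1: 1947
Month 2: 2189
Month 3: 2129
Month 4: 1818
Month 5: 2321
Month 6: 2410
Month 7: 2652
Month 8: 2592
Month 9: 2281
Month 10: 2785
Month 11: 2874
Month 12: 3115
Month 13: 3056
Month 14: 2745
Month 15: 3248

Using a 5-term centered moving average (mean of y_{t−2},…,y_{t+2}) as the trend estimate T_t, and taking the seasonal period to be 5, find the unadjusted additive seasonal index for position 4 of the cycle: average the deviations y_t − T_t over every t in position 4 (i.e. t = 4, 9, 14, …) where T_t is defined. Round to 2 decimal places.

-355.60

Season position 4 occurs at t = 4, 9 (where T_t is defined).
t=4: T_4 = 2173.4000; y_4 − T_4 = 1818 − 2173.4000 = -355.4000
t=9: T_9 = 2636.8000; y_9 − T_9 = 2281 − 2636.8000 = -355.8000
Mean deviation: (-355.4000 + -355.8000) / 2 = -355.60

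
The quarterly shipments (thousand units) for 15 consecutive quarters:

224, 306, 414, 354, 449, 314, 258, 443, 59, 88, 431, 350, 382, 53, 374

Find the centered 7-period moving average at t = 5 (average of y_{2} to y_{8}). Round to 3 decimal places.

362.571

Sum of periods 2–8: 306 + 414 + 354 + 449 + 314 + 258 + 443 = 2538
Divide by 7: 2538 / 7 = 362.571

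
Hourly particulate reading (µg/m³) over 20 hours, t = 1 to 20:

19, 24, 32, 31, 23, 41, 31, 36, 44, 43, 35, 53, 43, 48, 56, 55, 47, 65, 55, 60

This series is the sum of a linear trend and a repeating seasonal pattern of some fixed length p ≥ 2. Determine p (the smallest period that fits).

First differences y_{t+1} − y_t: 5, 8, -1, -8, 18, -10, 5, 8, -1, -8, 18, -10, 5, 8, …
The difference pattern repeats every 6 terms and not for any smaller step, so p = 6.

6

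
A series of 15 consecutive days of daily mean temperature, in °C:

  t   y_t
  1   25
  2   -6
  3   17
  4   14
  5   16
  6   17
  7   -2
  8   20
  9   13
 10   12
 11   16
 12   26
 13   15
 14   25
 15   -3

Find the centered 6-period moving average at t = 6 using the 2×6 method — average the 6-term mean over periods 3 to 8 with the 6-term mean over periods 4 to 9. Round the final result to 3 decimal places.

Sum over 3–8: 17 + 14 + 16 + 17 + (-2) + 20 = 82
Sum over 4–9: 14 + 16 + 17 + (-2) + 20 + 13 = 78
CMA at t=6 = (82 + 78) / (2·6) = 160 / 12 = 13.333

13.333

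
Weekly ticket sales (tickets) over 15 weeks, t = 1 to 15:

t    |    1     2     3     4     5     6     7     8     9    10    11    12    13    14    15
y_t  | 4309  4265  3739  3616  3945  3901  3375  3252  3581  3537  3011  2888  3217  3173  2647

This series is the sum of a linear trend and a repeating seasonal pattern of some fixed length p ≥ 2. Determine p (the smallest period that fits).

First differences y_{t+1} − y_t: -44, -526, -123, 329, -44, -526, -123, 329, -44, -526, …
The difference pattern repeats every 4 terms and not for any smaller step, so p = 4.

4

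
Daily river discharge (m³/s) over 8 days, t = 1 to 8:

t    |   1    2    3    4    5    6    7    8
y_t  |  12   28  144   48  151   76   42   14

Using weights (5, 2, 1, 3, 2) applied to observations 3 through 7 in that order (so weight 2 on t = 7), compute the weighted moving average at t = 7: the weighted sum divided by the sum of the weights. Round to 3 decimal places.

Weighted sum: 5·144 + 2·48 + 1·151 + 3·76 + 2·42 = 720 + 96 + 151 + 228 + 84 = 1279
Weight total: 5 + 2 + 1 + 3 + 2 = 13
WMA = 1279 / 13 = 98.385

98.385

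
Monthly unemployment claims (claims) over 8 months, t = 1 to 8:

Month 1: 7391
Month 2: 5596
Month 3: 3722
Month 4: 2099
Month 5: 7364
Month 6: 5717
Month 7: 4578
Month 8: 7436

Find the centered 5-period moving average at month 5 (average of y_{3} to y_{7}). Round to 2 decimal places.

Sum of periods 3–7: 3722 + 2099 + 7364 + 5717 + 4578 = 23480
Divide by 5: 23480 / 5 = 4696.00

4696.00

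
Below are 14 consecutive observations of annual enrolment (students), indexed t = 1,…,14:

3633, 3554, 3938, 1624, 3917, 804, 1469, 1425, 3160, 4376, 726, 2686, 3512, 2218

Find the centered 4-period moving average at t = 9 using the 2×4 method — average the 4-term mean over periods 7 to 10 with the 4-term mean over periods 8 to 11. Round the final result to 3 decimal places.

Sum over 7–10: 1469 + 1425 + 3160 + 4376 = 10430
Sum over 8–11: 1425 + 3160 + 4376 + 726 = 9687
CMA at t=9 = (10430 + 9687) / (2·4) = 20117 / 8 = 2514.625

2514.625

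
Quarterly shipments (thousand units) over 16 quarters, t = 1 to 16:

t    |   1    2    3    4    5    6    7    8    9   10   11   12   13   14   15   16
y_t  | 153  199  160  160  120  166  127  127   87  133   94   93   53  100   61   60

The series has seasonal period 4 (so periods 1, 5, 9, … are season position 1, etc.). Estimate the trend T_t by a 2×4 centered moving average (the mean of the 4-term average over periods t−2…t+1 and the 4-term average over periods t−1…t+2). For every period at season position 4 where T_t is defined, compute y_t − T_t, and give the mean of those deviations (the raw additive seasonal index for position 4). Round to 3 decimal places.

Season position 4 occurs at t = 4, 8, 12 (where T_t is defined).
t=4: T_4 = 155.62500; y_4 − T_4 = 160 − 155.62500 = 4.37500
t=8: T_8 = 122.62500; y_8 − T_8 = 127 − 122.62500 = 4.37500
t=12: T_12 = 89.12500; y_12 − T_12 = 93 − 89.12500 = 3.87500
Mean deviation: (4.37500 + 4.37500 + 3.87500) / 3 = 4.208

4.208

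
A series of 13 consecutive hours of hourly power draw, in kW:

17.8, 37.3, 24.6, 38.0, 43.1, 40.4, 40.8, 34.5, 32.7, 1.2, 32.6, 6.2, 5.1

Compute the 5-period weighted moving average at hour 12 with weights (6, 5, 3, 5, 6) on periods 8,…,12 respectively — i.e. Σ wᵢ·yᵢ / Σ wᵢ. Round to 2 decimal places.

22.97

Weighted sum: 6·34.5 + 5·32.7 + 3·1.2 + 5·32.6 + 6·6.2 = 207.0 + 163.5 + 3.6 + 163.0 + 37.2 = 574.3
Weight total: 6 + 5 + 3 + 5 + 6 = 25
WMA = 574.3 / 25 = 22.97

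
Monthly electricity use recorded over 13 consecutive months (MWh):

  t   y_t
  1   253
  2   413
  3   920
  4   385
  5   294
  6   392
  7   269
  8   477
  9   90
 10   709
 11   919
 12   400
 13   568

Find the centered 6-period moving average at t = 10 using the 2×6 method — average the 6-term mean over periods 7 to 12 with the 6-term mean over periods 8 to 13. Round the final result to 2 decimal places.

502.25

Sum over 7–12: 269 + 477 + 90 + 709 + 919 + 400 = 2864
Sum over 8–13: 477 + 90 + 709 + 919 + 400 + 568 = 3163
CMA at t=10 = (2864 + 3163) / (2·6) = 6027 / 12 = 502.25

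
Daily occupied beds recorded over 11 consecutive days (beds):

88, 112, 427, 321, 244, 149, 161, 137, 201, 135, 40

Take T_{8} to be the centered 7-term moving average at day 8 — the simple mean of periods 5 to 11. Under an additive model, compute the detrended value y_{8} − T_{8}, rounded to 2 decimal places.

-15.43

Trend T_8 = (244 + 149 + 161 + 137 + 201 + 135 + 40) / 7 = 1067/7 = 152.4286
Detrended value: 137 − 152.4286 = -15.43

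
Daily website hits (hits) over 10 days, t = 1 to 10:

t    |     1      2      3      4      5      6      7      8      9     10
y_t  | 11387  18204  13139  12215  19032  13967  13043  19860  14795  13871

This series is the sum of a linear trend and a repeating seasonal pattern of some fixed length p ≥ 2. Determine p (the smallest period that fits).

First differences y_{t+1} − y_t: 6817, -5065, -924, 6817, -5065, -924, 6817, -5065, …
The difference pattern repeats every 3 terms and not for any smaller step, so p = 3.

3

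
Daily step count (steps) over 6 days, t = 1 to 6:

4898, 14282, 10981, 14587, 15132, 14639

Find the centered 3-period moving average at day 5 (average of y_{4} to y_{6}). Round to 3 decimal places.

14786.000

Sum of periods 4–6: 14587 + 15132 + 14639 = 44358
Divide by 3: 44358 / 3 = 14786.000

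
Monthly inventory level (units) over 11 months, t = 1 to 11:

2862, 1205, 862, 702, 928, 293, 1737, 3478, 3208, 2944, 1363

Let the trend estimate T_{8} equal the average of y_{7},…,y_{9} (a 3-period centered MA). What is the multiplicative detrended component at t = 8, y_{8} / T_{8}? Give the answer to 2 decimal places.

1.24

Trend T_8 = (1737 + 3478 + 3208) / 3 = 8423/3 = 2807.6667
Ratio to trend: 3478 / 2807.6667 = 1.24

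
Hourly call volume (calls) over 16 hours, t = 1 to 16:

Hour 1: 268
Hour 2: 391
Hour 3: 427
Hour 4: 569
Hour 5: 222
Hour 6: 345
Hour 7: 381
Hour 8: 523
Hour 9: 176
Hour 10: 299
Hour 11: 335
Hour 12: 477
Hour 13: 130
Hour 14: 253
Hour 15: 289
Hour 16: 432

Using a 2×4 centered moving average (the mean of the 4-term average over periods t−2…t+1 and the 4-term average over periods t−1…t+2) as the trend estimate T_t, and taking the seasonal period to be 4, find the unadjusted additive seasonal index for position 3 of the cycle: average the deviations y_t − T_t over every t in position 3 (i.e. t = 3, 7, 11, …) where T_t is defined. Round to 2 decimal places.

Season position 3 occurs at t = 3, 7, 11 (where T_t is defined).
t=3: T_3 = 408.0000; y_3 − T_3 = 427 − 408.0000 = 19.0000
t=7: T_7 = 362.0000; y_7 − T_7 = 381 − 362.0000 = 19.0000
t=11: T_11 = 316.0000; y_11 − T_11 = 335 − 316.0000 = 19.0000
Mean deviation: (19.0000 + 19.0000 + 19.0000) / 3 = 19.00

19.00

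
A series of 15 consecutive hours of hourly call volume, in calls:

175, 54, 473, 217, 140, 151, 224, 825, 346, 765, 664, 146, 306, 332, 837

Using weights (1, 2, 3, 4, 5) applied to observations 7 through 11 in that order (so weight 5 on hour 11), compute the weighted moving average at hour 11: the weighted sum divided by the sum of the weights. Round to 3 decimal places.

Weighted sum: 1·224 + 2·825 + 3·346 + 4·765 + 5·664 = 224 + 1650 + 1038 + 3060 + 3320 = 9292
Weight total: 1 + 2 + 3 + 4 + 5 = 15
WMA = 9292 / 15 = 619.467

619.467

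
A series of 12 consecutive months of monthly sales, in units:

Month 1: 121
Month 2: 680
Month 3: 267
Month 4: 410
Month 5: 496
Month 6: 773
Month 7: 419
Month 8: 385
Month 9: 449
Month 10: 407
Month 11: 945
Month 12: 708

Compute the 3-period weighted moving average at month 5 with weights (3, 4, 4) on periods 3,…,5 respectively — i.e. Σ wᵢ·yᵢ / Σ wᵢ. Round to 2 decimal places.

Weighted sum: 3·267 + 4·410 + 4·496 = 801 + 1640 + 1984 = 4425
Weight total: 3 + 4 + 4 = 11
WMA = 4425 / 11 = 402.27

402.27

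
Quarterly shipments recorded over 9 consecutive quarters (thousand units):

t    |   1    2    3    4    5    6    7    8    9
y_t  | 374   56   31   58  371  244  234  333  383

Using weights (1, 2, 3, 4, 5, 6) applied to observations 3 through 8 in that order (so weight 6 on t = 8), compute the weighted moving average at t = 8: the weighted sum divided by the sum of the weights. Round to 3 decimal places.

Weighted sum: 1·31 + 2·58 + 3·371 + 4·244 + 5·234 + 6·333 = 31 + 116 + 1113 + 976 + 1170 + 1998 = 5404
Weight total: 1 + 2 + 3 + 4 + 5 + 6 = 21
WMA = 5404 / 21 = 257.333

257.333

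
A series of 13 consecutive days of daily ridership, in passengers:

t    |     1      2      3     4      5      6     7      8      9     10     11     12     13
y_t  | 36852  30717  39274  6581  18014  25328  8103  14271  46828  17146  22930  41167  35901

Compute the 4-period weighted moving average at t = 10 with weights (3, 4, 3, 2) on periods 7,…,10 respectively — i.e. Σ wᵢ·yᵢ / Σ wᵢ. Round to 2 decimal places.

21347.42

Weighted sum: 3·8103 + 4·14271 + 3·46828 + 2·17146 = 24309 + 57084 + 140484 + 34292 = 256169
Weight total: 3 + 4 + 3 + 2 = 12
WMA = 256169 / 12 = 21347.42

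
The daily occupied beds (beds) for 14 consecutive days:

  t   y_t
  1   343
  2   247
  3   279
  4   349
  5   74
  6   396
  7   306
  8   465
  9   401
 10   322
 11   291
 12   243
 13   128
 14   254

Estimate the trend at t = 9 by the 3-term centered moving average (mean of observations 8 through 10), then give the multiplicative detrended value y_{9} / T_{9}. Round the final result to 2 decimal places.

Trend T_9 = (465 + 401 + 322) / 3 = 1188/3 = 396.0000
Ratio to trend: 401 / 396.0000 = 1.01

1.01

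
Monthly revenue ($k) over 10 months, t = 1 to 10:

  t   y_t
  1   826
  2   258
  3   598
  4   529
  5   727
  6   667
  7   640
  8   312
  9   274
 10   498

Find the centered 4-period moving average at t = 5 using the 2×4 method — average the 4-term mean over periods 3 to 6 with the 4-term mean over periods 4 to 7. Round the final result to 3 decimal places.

Sum over 3–6: 598 + 529 + 727 + 667 = 2521
Sum over 4–7: 529 + 727 + 667 + 640 = 2563
CMA at t=5 = (2521 + 2563) / (2·4) = 5084 / 8 = 635.500

635.500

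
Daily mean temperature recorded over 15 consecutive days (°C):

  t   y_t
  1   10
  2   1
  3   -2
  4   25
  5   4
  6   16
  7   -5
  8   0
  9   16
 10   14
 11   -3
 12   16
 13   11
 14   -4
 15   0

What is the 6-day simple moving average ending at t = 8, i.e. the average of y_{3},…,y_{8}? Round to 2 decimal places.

Sum of periods 3–8: (-2) + 25 + 4 + 16 + (-5) + 0 = 38
Divide by 6: 38 / 6 = 6.33

6.33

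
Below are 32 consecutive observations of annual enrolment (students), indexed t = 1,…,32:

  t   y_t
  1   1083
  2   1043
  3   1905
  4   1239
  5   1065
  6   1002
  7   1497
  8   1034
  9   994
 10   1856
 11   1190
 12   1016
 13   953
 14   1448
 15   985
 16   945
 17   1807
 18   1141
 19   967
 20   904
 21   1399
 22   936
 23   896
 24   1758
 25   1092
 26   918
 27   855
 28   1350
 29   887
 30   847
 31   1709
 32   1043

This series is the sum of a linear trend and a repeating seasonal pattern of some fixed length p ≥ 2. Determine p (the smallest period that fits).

First differences y_{t+1} − y_t: -40, 862, -666, -174, -63, 495, -463, -40, 862, -666, -174, -63, 495, -463, -40, 862, …
The difference pattern repeats every 7 terms and not for any smaller step, so p = 7.

7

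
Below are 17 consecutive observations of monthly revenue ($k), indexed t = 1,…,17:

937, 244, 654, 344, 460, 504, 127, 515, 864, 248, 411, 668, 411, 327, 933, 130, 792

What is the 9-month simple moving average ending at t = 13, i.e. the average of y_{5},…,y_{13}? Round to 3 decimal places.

467.556

Sum of periods 5–13: 460 + 504 + 127 + 515 + 864 + 248 + 411 + 668 + 411 = 4208
Divide by 9: 4208 / 9 = 467.556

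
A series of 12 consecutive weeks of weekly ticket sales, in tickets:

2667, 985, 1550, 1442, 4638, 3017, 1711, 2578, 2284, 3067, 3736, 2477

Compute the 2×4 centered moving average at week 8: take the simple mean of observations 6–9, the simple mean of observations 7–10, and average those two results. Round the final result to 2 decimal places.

Sum over 6–9: 3017 + 1711 + 2578 + 2284 = 9590
Sum over 7–10: 1711 + 2578 + 2284 + 3067 = 9640
CMA at t=8 = (9590 + 9640) / (2·4) = 19230 / 8 = 2403.75

2403.75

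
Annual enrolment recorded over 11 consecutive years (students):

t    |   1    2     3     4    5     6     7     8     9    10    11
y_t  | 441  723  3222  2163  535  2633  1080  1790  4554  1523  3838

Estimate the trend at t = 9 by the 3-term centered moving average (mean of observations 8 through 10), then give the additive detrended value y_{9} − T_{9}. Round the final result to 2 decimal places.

Trend T_9 = (1790 + 4554 + 1523) / 3 = 7867/3 = 2622.3333
Detrended value: 4554 − 2622.3333 = 1931.67

1931.67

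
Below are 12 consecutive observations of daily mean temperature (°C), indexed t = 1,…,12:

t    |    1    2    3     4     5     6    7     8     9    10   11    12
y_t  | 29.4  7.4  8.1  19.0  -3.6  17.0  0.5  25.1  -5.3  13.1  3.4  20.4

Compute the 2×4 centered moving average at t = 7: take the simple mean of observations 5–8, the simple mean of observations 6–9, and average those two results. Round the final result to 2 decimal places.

9.54

Sum over 5–8: (-3.6) + 17.0 + 0.5 + 25.1 = 39.0
Sum over 6–9: 17.0 + 0.5 + 25.1 + (-5.3) = 37.3
CMA at t=7 = (39.0 + 37.3) / (2·4) = 76.3 / 8 = 9.54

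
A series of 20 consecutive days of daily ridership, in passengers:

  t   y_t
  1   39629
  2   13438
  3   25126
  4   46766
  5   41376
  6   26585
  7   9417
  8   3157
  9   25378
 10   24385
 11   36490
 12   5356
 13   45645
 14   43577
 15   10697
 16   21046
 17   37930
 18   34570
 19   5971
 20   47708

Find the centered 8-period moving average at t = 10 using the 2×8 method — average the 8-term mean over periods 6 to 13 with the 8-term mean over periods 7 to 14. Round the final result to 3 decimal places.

23113.625

Sum over 6–13: 26585 + 9417 + 3157 + 25378 + 24385 + 36490 + 5356 + 45645 = 176413
Sum over 7–14: 9417 + 3157 + 25378 + 24385 + 36490 + 5356 + 45645 + 43577 = 193405
CMA at t=10 = (176413 + 193405) / (2·8) = 369818 / 16 = 23113.625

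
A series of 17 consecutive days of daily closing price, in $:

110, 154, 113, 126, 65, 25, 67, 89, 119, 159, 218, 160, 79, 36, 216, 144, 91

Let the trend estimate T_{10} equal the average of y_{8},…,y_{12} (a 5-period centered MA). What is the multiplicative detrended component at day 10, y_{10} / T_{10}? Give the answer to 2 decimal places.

1.07

Trend T_10 = (89 + 119 + 159 + 218 + 160) / 5 = 745/5 = 149.0000
Ratio to trend: 159 / 149.0000 = 1.07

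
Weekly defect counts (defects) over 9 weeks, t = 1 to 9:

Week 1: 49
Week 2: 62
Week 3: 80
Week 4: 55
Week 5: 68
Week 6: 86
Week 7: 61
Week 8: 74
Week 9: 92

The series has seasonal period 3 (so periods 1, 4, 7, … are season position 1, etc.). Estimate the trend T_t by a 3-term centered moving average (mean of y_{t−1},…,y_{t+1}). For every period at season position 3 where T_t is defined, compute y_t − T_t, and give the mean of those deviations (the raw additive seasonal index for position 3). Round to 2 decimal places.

14.33

Season position 3 occurs at t = 3, 6 (where T_t is defined).
t=3: T_3 = 65.6667; y_3 − T_3 = 80 − 65.6667 = 14.3333
t=6: T_6 = 71.6667; y_6 − T_6 = 86 − 71.6667 = 14.3333
Mean deviation: (14.3333 + 14.3333) / 2 = 14.33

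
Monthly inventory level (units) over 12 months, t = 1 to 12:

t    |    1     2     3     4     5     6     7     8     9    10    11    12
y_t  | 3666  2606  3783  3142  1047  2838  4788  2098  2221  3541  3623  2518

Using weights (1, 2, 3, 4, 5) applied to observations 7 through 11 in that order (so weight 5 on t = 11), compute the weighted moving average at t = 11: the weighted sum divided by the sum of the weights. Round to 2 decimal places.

Weighted sum: 1·4788 + 2·2098 + 3·2221 + 4·3541 + 5·3623 = 4788 + 4196 + 6663 + 14164 + 18115 = 47926
Weight total: 1 + 2 + 3 + 4 + 5 = 15
WMA = 47926 / 15 = 3195.07

3195.07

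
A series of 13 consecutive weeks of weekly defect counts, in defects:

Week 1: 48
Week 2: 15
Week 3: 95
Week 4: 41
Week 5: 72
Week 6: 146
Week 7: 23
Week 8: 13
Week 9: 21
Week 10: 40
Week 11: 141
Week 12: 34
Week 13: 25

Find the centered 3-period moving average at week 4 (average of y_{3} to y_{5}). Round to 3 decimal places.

Sum of periods 3–5: 95 + 41 + 72 = 208
Divide by 3: 208 / 3 = 69.333

69.333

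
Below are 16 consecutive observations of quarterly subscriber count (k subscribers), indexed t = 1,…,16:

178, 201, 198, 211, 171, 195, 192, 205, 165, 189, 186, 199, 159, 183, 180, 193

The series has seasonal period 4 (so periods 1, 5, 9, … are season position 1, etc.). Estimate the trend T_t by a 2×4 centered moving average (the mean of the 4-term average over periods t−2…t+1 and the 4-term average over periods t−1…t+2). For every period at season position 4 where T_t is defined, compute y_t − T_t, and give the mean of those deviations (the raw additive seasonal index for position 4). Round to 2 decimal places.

16.50

Season position 4 occurs at t = 4, 8, 12 (where T_t is defined).
t=4: T_4 = 194.5000; y_4 − T_4 = 211 − 194.5000 = 16.5000
t=8: T_8 = 188.5000; y_8 − T_8 = 205 − 188.5000 = 16.5000
t=12: T_12 = 182.5000; y_12 − T_12 = 199 − 182.5000 = 16.5000
Mean deviation: (16.5000 + 16.5000 + 16.5000) / 3 = 16.50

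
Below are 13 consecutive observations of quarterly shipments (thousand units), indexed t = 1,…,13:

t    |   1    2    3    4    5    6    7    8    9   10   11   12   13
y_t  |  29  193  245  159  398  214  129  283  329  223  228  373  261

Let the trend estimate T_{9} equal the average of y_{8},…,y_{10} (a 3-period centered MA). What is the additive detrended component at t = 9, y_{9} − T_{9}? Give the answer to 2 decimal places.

50.67

Trend T_9 = (283 + 329 + 223) / 3 = 835/3 = 278.3333
Detrended value: 329 − 278.3333 = 50.67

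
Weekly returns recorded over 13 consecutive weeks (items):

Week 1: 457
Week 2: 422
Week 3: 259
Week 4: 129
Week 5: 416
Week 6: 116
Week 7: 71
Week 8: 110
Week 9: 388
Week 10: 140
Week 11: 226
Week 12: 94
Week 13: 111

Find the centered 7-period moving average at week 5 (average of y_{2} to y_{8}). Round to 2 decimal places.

217.57

Sum of periods 2–8: 422 + 259 + 129 + 416 + 116 + 71 + 110 = 1523
Divide by 7: 1523 / 7 = 217.57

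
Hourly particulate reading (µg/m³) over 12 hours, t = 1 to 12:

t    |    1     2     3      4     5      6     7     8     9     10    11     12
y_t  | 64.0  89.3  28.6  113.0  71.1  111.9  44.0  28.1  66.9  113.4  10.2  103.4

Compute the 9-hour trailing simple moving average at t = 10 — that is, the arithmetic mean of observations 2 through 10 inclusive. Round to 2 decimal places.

Sum of periods 2–10: 89.3 + 28.6 + 113.0 + 71.1 + 111.9 + 44.0 + 28.1 + 66.9 + 113.4 = 666.3
Divide by 9: 666.3 / 9 = 74.03

74.03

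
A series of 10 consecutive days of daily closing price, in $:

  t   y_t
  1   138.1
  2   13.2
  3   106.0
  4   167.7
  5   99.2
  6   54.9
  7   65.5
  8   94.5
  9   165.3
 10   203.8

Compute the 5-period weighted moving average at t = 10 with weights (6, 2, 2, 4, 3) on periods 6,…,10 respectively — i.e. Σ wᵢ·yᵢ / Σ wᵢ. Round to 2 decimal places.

113.06

Weighted sum: 6·54.9 + 2·65.5 + 2·94.5 + 4·165.3 + 3·203.8 = 329.4 + 131.0 + 189.0 + 661.2 + 611.4 = 1922.0
Weight total: 6 + 2 + 2 + 4 + 3 = 17
WMA = 1922.0 / 17 = 113.06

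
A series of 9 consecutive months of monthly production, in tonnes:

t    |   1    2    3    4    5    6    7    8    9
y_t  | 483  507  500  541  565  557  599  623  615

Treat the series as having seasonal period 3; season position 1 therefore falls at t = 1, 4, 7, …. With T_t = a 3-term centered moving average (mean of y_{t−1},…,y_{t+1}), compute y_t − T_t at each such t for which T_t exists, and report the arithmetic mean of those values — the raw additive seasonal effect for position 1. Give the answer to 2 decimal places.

5.83

Season position 1 occurs at t = 4, 7 (where T_t is defined).
t=4: T_4 = 535.3333; y_4 − T_4 = 541 − 535.3333 = 5.6667
t=7: T_7 = 593.0000; y_7 − T_7 = 599 − 593.0000 = 6.0000
Mean deviation: (5.6667 + 6.0000) / 2 = 5.83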